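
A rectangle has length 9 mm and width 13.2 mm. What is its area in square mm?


Shape: rectangle
Length l = 9 mm, Width w = 13.2 mm
Formula: A = l * w
A = 9 * 13.2
A = 118.8
118.8 mm^2


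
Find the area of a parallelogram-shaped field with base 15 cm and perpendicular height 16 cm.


Shape: parallelogram
Base b = 15 cm, Height h = 16 cm
Formula: A = b * h
A = 15 * 16
A = 240
240 cm^2


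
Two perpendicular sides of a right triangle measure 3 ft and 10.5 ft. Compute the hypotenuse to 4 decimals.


Shape: right triangle
Legs a = 3 ft, b = 10.5 ft
Formula: c = sqrt(a^2 + b^2)
a^2 = 9, b^2 = 110.25
a^2 + b^2 = 119.25
c = sqrt(119.25)
c = 10.9202
10.9202 ft


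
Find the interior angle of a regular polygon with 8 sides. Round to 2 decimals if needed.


Shape: regular octagon (8 sides)
Formula: interior angle = (n - 2) * 180 / n
(n - 2) = 6
(n - 2) * 180 = 1080
angle = 1080 / 8
angle = 135
135 degrees


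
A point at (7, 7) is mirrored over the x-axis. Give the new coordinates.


Transformation: reflection
Original point: (7, 7)
Rule for reflection over the x-axis: (x, y) -> (x, -y)
Apply: (7, 7) -> (7, -7)
(7, -7)


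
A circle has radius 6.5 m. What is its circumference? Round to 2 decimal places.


Shape: circle
Radius r = 6.5 m
Formula: C = 2 * pi * r
C = 2 * pi * 6.5
C = 13 * pi
C = 40.84
40.84 m


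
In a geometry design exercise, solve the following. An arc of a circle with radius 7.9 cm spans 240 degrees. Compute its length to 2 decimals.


Shape: circular arc
Radius r = 7.9 cm, Angle = 240 degrees
Formula: L = (angle/360) * 2 * pi * r
2 * pi * r = 15.8 * pi
L = (240/360) * 15.8 * pi
L = 10.533333 * pi
L = 33.09
33.09 cm


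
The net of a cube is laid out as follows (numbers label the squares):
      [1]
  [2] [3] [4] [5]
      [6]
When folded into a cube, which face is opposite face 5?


Net: cross layout. Take square 3 as the base (bottom).
Fold the four squares in the horizontal row up around 3: 2 -> left, 4 -> right, 5 wraps to the top.
Fold 1 and 6 up from 3: 1 -> back, 6 -> front.
Opposite pairs are therefore: (1, 6), (2, 4), (3, 5).
Face 5 is opposite face 3.
face 3


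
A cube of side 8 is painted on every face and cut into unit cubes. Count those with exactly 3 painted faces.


Large cube: 8 x 8 x 8, cut into unit cubes.
Cubes with 3 painted faces are at the corners. A cube always has 8 corners.
Count = 8
8 unit cubes


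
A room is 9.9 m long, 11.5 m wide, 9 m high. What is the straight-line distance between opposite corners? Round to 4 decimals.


Shape: rectangular box (space diagonal)
l = 9.9 m, w = 11.5 m, h = 9 m
Visualize: the diagonal of the base, then a right triangle with that diagonal and the height.
Formula: d = sqrt(l^2 + w^2 + h^2)
l^2 + w^2 + h^2 = 98.01 + 132.25 + 81 = 311.26
d = sqrt(311.26)
d = 17.6426
17.6426 m


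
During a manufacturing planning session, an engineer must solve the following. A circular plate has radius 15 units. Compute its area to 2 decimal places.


Shape: circle
Radius r = 15 units
Formula: A = pi * r^2
r^2 = 15^2 = 225
A = pi * 225
A = 706.86
706.86 units^2


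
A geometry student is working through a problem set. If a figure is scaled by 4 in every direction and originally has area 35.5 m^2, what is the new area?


Linear scale factor k = 4
Original area = 35.5 m^2
Rule: under a linear scaling by k, areas scale by k^2.
k^2 = 4^2 = 16
New area = 35.5 * 16
New area = 568
568 m^2


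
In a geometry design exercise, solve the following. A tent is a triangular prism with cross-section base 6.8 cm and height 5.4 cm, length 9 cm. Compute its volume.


Shape: triangular prism
Triangle base = 6.8 cm, triangle height = 5.4 cm, prism length L = 9 cm
Formula: V = (1/2 * b * h_tri) * L
Cross-section area = 0.5 * 6.8 * 5.4 = 18.36
V = 18.36 * 9
V = 165.24
165.24 cm^3


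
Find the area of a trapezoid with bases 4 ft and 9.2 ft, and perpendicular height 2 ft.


Shape: trapezoid
Parallel sides a = 4 ft, b = 9.2 ft; Height h = 2 ft
Formula: A = (a + b) * h / 2
a + b = 4 + 9.2 = 13.2
A = 13.2 * 2 / 2
A = 26.4 / 2
A = 13.2
13.2 ft^2


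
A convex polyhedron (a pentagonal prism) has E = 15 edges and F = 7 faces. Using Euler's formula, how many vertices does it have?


Polyhedron: pentagonal prism
Euler's formula for convex polyhedra: V - E + F = 2
Given: E = 15 edges and F = 7 faces
Solve for V:
V = 2 + E - F = 2 + 15 - 7 = 10
10 vertices


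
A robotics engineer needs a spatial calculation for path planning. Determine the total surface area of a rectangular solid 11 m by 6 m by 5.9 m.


Shape: rectangular prism
l = 11 m, w = 6 m, h = 5.9 m
Formula: SA = 2(lw + lh + wh)
lw = 66, lh = 64.9, wh = 35.4
lw + lh + wh = 166.3
SA = 2 * 166.3
SA = 332.6
332.6 m^2


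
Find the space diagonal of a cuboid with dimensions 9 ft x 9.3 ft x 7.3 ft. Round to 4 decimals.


Shape: rectangular box (space diagonal)
l = 9 ft, w = 9.3 ft, h = 7.3 ft
Visualize: the diagonal of the base, then a right triangle with that diagonal and the height.
Formula: d = sqrt(l^2 + w^2 + h^2)
l^2 + w^2 + h^2 = 81 + 86.49 + 53.29 = 220.78
d = sqrt(220.78)
d = 14.8587
14.8587 ft


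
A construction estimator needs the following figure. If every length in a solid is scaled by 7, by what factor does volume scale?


Linear scale factor k = 7
Rule: under a linear scaling by k, volumes scale by k^3.
k^3 = 7 * 7 * 7
k^3 = 49 * 7
k^3 = 343
Volume scales by a factor of 343.
343 (dimensionless)


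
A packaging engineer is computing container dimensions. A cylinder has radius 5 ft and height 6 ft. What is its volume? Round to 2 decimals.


Shape: cylinder
Radius r = 5 ft, Height h = 6 ft
Formula: V = pi * r^2 * h
r^2 = 25
V = pi * 25 * 6
V = 150 * pi
V = 471.24
471.24 ft^3


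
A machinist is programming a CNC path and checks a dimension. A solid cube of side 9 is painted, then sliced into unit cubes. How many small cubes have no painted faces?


Large cube: 9 x 9 x 9, cut into unit cubes.
n = 9, so n - 2 = 7
Unpainted cubes form the interior (n - 2)^3 block.
(n - 2)^3 = 7^3 = 343
343 unit cubes


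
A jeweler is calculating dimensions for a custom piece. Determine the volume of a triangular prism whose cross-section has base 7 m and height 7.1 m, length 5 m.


Shape: triangular prism
Triangle base = 7 m, triangle height = 7.1 m, prism length L = 5 m
Formula: V = (1/2 * b * h_tri) * L
Cross-section area = 0.5 * 7 * 7.1 = 24.85
V = 24.85 * 5
V = 124.25
124.25 m^3


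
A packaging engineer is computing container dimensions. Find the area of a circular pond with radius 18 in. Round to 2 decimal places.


Shape: circle
Radius r = 18 in
Formula: A = pi * r^2
r^2 = 18^2 = 324
A = pi * 324
A = 1017.88
1017.88 in^2


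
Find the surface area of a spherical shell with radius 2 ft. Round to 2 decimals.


Shape: sphere
Radius r = 2 ft
Formula: SA = 4 * pi * r^2
r^2 = 4
SA = 4 * pi * 4
SA = 16 * pi
SA = 50.27
50.27 ft^2


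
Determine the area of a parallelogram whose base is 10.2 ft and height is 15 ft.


Shape: parallelogram
Base b = 10.2 ft, Height h = 15 ft
Formula: A = b * h
A = 10.2 * 15
A = 153
153 ft^2


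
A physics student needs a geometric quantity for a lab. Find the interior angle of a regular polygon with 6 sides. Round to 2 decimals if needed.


Shape: regular hexagon (6 sides)
Formula: interior angle = (n - 2) * 180 / n
(n - 2) = 4
(n - 2) * 180 = 720
angle = 720 / 6
angle = 120
120 degrees


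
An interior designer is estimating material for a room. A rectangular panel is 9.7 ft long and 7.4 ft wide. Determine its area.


Shape: rectangle
Length l = 9.7 ft, Width w = 7.4 ft
Formula: A = l * w
A = 9.7 * 7.4
A = 71.78
71.78 ft^2


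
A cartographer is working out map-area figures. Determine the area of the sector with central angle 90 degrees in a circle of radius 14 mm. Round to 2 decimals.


Shape: circular sector
Radius r = 14 mm, Angle = 90 degrees
Formula: A = (angle/360) * pi * r^2
r^2 = 196
Fraction of circle = 90/360
A = (90/360) * pi * 196
A = 49 * pi
A = 153.94
153.94 mm^2


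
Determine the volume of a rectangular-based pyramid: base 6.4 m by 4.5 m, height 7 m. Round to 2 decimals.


Shape: rectangular pyramid
Base: 6.4 m x 4.5 m, Height h = 7 m
Formula: V = (1/3) * base_area * h
base_area = 6.4 * 4.5 = 28.8
base_area * h = 28.8 * 7 = 201.6
V = 201.6 / 3
V = 67.2
67.2 m^3


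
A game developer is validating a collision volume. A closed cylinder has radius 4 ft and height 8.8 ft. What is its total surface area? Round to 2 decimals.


Shape: closed cylinder
Radius r = 4 ft, Height h = 8.8 ft
Formula: SA = 2*pi*r^2 + 2*pi*r*h = 2*pi*r*(r + h)
r + h = 12.8
2 * r * (r + h) = 2 * 4 * 12.8 = 102.4
SA = 102.4 * pi
SA = 321.7
321.7 ft^2


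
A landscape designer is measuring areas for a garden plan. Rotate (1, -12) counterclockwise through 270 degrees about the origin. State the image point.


Transformation: rotation about the origin
Original point: (1, -12)
Rule for 270 deg counterclockwise: (x, y) -> (y, -x)
Apply: (1, -12) -> (-12, -1)
(-12, -1)


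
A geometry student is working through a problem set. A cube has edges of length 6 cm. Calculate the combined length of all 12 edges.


Shape: cube
Side s = 6 cm
A cube has 12 edges, all equal.
Formula: total edge length = 12 * s
Total = 12 * 6
Total = 72
72 cm


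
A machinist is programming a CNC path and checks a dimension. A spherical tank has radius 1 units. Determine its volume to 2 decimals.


Shape: sphere
Radius r = 1 units
Formula: V = (4/3) * pi * r^3
r^3 = 1
(4/3) * 1 = 1.333333
V = 1.333333 * pi
V = 4.19
4.19 units^3


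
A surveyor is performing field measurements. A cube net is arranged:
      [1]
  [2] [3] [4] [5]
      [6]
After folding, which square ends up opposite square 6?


Net: cross layout. Take square 3 as the base (bottom).
Fold the four squares in the horizontal row up around 3: 2 -> left, 4 -> right, 5 wraps to the top.
Fold 1 and 6 up from 3: 1 -> back, 6 -> front.
Opposite pairs are therefore: (1, 6), (2, 4), (3, 5).
Face 6 is opposite face 1.
face 1


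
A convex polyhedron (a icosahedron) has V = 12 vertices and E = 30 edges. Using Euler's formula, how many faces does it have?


Polyhedron: icosahedron
Euler's formula for convex polyhedra: V - E + F = 2
Given: V = 12 vertices and E = 30 edges
Solve for F:
F = 2 + E - V = 2 + 30 - 12 = 20
20 faces


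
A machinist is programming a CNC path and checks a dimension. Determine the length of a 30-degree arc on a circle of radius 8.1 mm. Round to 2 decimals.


Shape: circular arc
Radius r = 8.1 mm, Angle = 30 degrees
Formula: L = (angle/360) * 2 * pi * r
2 * pi * r = 16.2 * pi
L = (30/360) * 16.2 * pi
L = 1.35 * pi
L = 4.24
4.24 mm


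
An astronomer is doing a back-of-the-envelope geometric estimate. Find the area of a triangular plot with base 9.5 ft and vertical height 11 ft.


Shape: triangle
Base b = 9.5 ft, Height h = 11 ft
Formula: A = (1/2) * b * h
A = 0.5 * 9.5 * 11
A = 0.5 * 104.5
A = 52.25
52.25 ft^2


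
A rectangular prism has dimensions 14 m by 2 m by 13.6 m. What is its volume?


Shape: rectangular prism
l = 14 m, w = 2 m, h = 13.6 m
Formula: V = l * w * h
V = 14 * 2 * 13.6
V = 28 * 13.6
V = 380.8
380.8 m^3


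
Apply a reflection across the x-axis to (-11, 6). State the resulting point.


Transformation: reflection
Original point: (-11, 6)
Rule for reflection over the x-axis: (x, y) -> (x, -y)
Apply: (-11, 6) -> (-11, -6)
(-11, -6)


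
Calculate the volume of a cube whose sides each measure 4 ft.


Shape: cube
Side s = 4 ft
Formula: V = s^3
V = 4 * 4 * 4
V = 16 * 4
V = 64
64 ft^3


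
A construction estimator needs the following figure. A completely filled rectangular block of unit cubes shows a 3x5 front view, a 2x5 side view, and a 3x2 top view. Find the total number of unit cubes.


Orthographic views of a solid rectangular block:
Front view 3 x 5 -> length = 3, height = 5
Side view 2 x 5 -> width = 2, height = 5 (consistent)
Top view 3 x 2 -> confirms length = 3, width = 2
The block is 3 x 2 x 5.
Total unit cubes = 3 * 2 * 5 = 30
30 unit cubes


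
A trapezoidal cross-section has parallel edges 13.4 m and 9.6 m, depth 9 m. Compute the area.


Shape: trapezoid
Parallel sides a = 13.4 m, b = 9.6 m; Height h = 9 m
Formula: A = (a + b) * h / 2
a + b = 13.4 + 9.6 = 23
A = 23 * 9 / 2
A = 207 / 2
A = 103.5
103.5 m^2


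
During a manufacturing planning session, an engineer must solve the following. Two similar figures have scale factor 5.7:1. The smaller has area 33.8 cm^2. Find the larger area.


Linear scale factor k = 5.7
Original area = 33.8 cm^2
Rule: under a linear scaling by k, areas scale by k^2.
k^2 = 5.7^2 = 32.49
New area = 33.8 * 32.49
New area = 1098.162
1098.162 cm^2


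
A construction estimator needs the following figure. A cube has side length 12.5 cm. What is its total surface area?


Shape: cube
Side s = 12.5 cm
A cube has 6 square faces.
Formula: SA = 6 * s^2
s^2 = 156.25
SA = 6 * 156.25
SA = 937.5
937.5 cm^2


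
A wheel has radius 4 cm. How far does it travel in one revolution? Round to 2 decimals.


Shape: circle
Radius r = 4 cm
Formula: C = 2 * pi * r
C = 2 * pi * 4
C = 8 * pi
C = 25.13
25.13 cm


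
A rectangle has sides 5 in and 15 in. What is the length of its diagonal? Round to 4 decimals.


Shape: rectangle (diagonal via Pythagoras)
Sides: 5 in and 15 in
Formula: d = sqrt(l^2 + w^2)
l^2 = 25, w^2 = 225
l^2 + w^2 = 250
d = sqrt(250)
d = 15.8114
15.8114 in


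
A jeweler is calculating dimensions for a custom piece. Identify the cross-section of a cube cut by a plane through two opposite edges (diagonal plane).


Solid: cube
Cutting plane: through two opposite edges (diagonal plane)
Visualize the intersection of the plane with the solid's surface.
The boundary of the cut region is a rectangle.
rectangle


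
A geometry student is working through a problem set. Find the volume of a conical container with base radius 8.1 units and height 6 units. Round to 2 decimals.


Shape: cone
Radius r = 8.1 units, Height h = 6 units
Formula: V = (1/3) * pi * r^2 * h
r^2 = 65.61
pi * r^2 * h = pi * 65.61 * 6 = 393.66 * pi
V = 393.66 * pi / 3
V = 412.24
412.24 units^3


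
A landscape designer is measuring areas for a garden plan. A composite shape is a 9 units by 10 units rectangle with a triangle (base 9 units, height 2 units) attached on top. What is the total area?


Composite shape: rectangle + triangle
Rectangle area = 9 * 10 = 90
Triangle area = 0.5 * 9 * 2 = 9
Total = 90 + 9
Total = 99
99 units^2


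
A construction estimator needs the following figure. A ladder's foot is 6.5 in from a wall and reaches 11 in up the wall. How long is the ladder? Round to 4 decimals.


Shape: right triangle
Legs a = 6.5 in, b = 11 in
Formula: c = sqrt(a^2 + b^2)
a^2 = 42.25, b^2 = 121
a^2 + b^2 = 163.25
c = sqrt(163.25)
c = 12.7769
12.7769 in


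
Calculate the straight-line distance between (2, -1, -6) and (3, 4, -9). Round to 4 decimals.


3D distance between two points
P1 = (2, -1, -6), P2 = (3, 4, -9)
Formula: d = sqrt((x2-x1)^2 + (y2-y1)^2 + (z2-z1)^2)
dx = 3 - 2 = 1
dy = 4 - -1 = 5
dz = -9 - -6 = -3
dx^2 + dy^2 + dz^2 = 1 + 25 + 9 = 35
d = sqrt(35)
d = 5.9161
5.9161 units


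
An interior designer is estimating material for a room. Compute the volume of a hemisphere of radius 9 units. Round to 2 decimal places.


Shape: hemisphere (half of a sphere)
Radius r = 9 units
Formula: V = (1/2) * (4/3) * pi * r^3 = (2/3) * pi * r^3
r^3 = 729
(2/3) * 729 = 486
V = 486 * pi
V = 1526.81
1526.81 units^3


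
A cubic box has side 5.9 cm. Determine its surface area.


Shape: cube
Side s = 5.9 cm
A cube has 6 square faces.
Formula: SA = 6 * s^2
s^2 = 34.81
SA = 6 * 34.81
SA = 208.86
208.86 cm^2


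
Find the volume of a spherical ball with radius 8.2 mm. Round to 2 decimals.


Shape: sphere
Radius r = 8.2 mm
Formula: V = (4/3) * pi * r^3
r^3 = 551.368
(4/3) * 551.368 = 735.157333
V = 735.157333 * pi
V = 2309.56
2309.56 mm^3


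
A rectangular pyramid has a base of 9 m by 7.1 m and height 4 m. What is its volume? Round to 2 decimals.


Shape: rectangular pyramid
Base: 9 m x 7.1 m, Height h = 4 m
Formula: V = (1/3) * base_area * h
base_area = 9 * 7.1 = 63.9
base_area * h = 63.9 * 4 = 255.6
V = 255.6 / 3
V = 85.2
85.2 m^3


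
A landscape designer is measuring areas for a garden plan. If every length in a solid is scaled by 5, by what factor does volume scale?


Linear scale factor k = 5
Rule: under a linear scaling by k, volumes scale by k^3.
k^3 = 5 * 5 * 5
k^3 = 25 * 5
k^3 = 125
Volume scales by a factor of 125.
125 (dimensionless)


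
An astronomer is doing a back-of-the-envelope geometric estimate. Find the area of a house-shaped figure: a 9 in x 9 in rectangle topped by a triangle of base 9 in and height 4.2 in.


Composite shape: rectangle + triangle
Rectangle area = 9 * 9 = 81
Triangle area = 0.5 * 9 * 4.2 = 18.9
Total = 81 + 18.9
Total = 99.9
99.9 in^2


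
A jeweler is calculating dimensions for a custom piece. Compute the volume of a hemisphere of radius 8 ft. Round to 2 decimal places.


Shape: hemisphere (half of a sphere)
Radius r = 8 ft
Formula: V = (1/2) * (4/3) * pi * r^3 = (2/3) * pi * r^3
r^3 = 512
(2/3) * 512 = 341.333333
V = 341.333333 * pi
V = 1072.33
1072.33 ft^3


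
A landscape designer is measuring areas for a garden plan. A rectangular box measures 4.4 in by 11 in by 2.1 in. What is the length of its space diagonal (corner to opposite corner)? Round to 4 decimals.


Shape: rectangular box (space diagonal)
l = 4.4 in, w = 11 in, h = 2.1 in
Visualize: the diagonal of the base, then a right triangle with that diagonal and the height.
Formula: d = sqrt(l^2 + w^2 + h^2)
l^2 + w^2 + h^2 = 19.36 + 121 + 4.41 = 144.77
d = sqrt(144.77)
d = 12.032
12.032 in


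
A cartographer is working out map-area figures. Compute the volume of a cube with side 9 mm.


Shape: cube
Side s = 9 mm
Formula: V = s^3
V = 9 * 9 * 9
V = 81 * 9
V = 729
729 mm^3


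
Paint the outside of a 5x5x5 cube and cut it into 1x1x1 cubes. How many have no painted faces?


Large cube: 5 x 5 x 5, cut into unit cubes.
n = 5, so n - 2 = 3
Unpainted cubes form the interior (n - 2)^3 block.
(n - 2)^3 = 3^3 = 27
27 unit cubes


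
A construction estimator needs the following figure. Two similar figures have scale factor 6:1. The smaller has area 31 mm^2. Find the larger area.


Linear scale factor k = 6
Original area = 31 mm^2
Rule: under a linear scaling by k, areas scale by k^2.
k^2 = 6^2 = 36
New area = 31 * 36
New area = 1116
1116 mm^2


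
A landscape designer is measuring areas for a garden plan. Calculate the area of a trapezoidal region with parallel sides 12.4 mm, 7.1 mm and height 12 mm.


Shape: trapezoid
Parallel sides a = 12.4 mm, b = 7.1 mm; Height h = 12 mm
Formula: A = (a + b) * h / 2
a + b = 12.4 + 7.1 = 19.5
A = 19.5 * 12 / 2
A = 234 / 2
A = 117
117 mm^2


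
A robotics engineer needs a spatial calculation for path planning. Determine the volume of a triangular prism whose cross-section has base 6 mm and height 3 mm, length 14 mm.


Shape: triangular prism
Triangle base = 6 mm, triangle height = 3 mm, prism length L = 14 mm
Formula: V = (1/2 * b * h_tri) * L
Cross-section area = 0.5 * 6 * 3 = 9
V = 9 * 14
V = 126
126 mm^3


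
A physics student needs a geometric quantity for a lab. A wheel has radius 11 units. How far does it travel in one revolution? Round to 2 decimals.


Shape: circle
Radius r = 11 units
Formula: C = 2 * pi * r
C = 2 * pi * 11
C = 22 * pi
C = 69.12
69.12 units


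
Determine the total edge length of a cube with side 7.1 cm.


Shape: cube
Side s = 7.1 cm
A cube has 12 edges, all equal.
Formula: total edge length = 12 * s
Total = 12 * 7.1
Total = 85.2
85.2 cm


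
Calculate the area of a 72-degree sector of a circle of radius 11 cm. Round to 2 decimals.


Shape: circular sector
Radius r = 11 cm, Angle = 72 degrees
Formula: A = (angle/360) * pi * r^2
r^2 = 121
Fraction of circle = 72/360
A = (72/360) * pi * 121
A = 24.2 * pi
A = 76.03
76.03 cm^2


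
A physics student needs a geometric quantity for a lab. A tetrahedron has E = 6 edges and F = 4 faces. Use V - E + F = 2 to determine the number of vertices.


Polyhedron: tetrahedron
Euler's formula for convex polyhedra: V - E + F = 2
Given: E = 6 edges and F = 4 faces
Solve for V:
V = 2 + E - F = 2 + 6 - 4 = 4
4 vertices


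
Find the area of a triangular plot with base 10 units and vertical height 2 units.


Shape: triangle
Base b = 10 units, Height h = 2 units
Formula: A = (1/2) * b * h
A = 0.5 * 10 * 2
A = 0.5 * 20
A = 10
10 units^2


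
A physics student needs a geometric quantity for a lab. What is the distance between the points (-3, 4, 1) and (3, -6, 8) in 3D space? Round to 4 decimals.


3D distance between two points
P1 = (-3, 4, 1), P2 = (3, -6, 8)
Formula: d = sqrt((x2-x1)^2 + (y2-y1)^2 + (z2-z1)^2)
dx = 3 - -3 = 6
dy = -6 - 4 = -10
dz = 8 - 1 = 7
dx^2 + dy^2 + dz^2 = 36 + 100 + 49 = 185
d = sqrt(185)
d = 13.6015
13.6015 units


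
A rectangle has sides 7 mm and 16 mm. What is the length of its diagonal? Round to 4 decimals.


Shape: rectangle (diagonal via Pythagoras)
Sides: 7 mm and 16 mm
Formula: d = sqrt(l^2 + w^2)
l^2 = 49, w^2 = 256
l^2 + w^2 = 305
d = sqrt(305)
d = 17.4642
17.4642 mm


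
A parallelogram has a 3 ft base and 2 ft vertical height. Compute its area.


Shape: parallelogram
Base b = 3 ft, Height h = 2 ft
Formula: A = b * h
A = 3 * 2
A = 6
6 ft^2


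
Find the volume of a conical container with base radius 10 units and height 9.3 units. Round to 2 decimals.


Shape: cone
Radius r = 10 units, Height h = 9.3 units
Formula: V = (1/3) * pi * r^2 * h
r^2 = 100
pi * r^2 * h = pi * 100 * 9.3 = 930 * pi
V = 930 * pi / 3
V = 973.89
973.89 units^3


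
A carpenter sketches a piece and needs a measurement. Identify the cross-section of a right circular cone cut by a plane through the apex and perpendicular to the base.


Solid: right circular cone
Cutting plane: through the apex and perpendicular to the base
Visualize the intersection of the plane with the solid's surface.
The boundary of the cut region is a isosceles triangle.
isosceles triangle


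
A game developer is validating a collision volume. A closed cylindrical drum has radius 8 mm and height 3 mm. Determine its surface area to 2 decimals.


Shape: closed cylinder
Radius r = 8 mm, Height h = 3 mm
Formula: SA = 2*pi*r^2 + 2*pi*r*h = 2*pi*r*(r + h)
r + h = 11
2 * r * (r + h) = 2 * 8 * 11 = 176
SA = 176 * pi
SA = 552.92
552.92 mm^2


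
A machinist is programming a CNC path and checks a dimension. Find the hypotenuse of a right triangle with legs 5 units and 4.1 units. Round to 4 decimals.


Shape: right triangle
Legs a = 5 units, b = 4.1 units
Formula: c = sqrt(a^2 + b^2)
a^2 = 25, b^2 = 16.81
a^2 + b^2 = 41.81
c = sqrt(41.81)
c = 6.4661
6.4661 units


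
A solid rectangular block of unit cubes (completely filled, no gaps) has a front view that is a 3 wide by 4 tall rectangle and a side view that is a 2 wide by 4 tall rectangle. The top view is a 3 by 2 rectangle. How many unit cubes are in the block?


Orthographic views of a solid rectangular block:
Front view 3 x 4 -> length = 3, height = 4
Side view 2 x 4 -> width = 2, height = 4 (consistent)
Top view 3 x 2 -> confirms length = 3, width = 2
The block is 3 x 2 x 4.
Total unit cubes = 3 * 2 * 4 = 24
24 unit cubes


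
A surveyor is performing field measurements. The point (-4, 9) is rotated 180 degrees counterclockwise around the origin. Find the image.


Transformation: rotation about the origin
Original point: (-4, 9)
Rule for 180 deg: (x, y) -> (-x, -y)
Apply: (-4, 9) -> (4, -9)
(4, -9)


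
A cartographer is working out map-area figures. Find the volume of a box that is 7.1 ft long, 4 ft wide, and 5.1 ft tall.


Shape: rectangular prism
l = 7.1 ft, w = 4 ft, h = 5.1 ft
Formula: V = l * w * h
V = 7.1 * 4 * 5.1
V = 28.4 * 5.1
V = 144.84
144.84 ft^3


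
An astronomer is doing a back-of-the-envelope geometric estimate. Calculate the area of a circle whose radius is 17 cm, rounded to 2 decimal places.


Shape: circle
Radius r = 17 cm
Formula: A = pi * r^2
r^2 = 17^2 = 289
A = pi * 289
A = 907.92
907.92 cm^2


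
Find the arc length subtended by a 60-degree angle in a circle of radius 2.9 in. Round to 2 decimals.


Shape: circular arc
Radius r = 2.9 in, Angle = 60 degrees
Formula: L = (angle/360) * 2 * pi * r
2 * pi * r = 5.8 * pi
L = (60/360) * 5.8 * pi
L = 0.966667 * pi
L = 3.04
3.04 in


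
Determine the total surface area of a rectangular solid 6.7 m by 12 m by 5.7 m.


Shape: rectangular prism
l = 6.7 m, w = 12 m, h = 5.7 m
Formula: SA = 2(lw + lh + wh)
lw = 80.4, lh = 38.19, wh = 68.4
lw + lh + wh = 186.99
SA = 2 * 186.99
SA = 373.98
373.98 m^2


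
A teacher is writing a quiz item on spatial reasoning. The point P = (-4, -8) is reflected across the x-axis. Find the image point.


Transformation: reflection
Original point: (-4, -8)
Rule for reflection over the x-axis: (x, y) -> (x, -y)
Apply: (-4, -8) -> (-4, 8)
(-4, 8)


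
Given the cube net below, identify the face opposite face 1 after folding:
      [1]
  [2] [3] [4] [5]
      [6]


Net: cross layout. Take square 3 as the base (bottom).
Fold the four squares in the horizontal row up around 3: 2 -> left, 4 -> right, 5 wraps to the top.
Fold 1 and 6 up from 3: 1 -> back, 6 -> front.
Opposite pairs are therefore: (1, 6), (2, 4), (3, 5).
Face 1 is opposite face 6.
face 6


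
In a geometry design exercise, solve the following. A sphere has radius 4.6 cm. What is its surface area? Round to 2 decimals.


Shape: sphere
Radius r = 4.6 cm
Formula: SA = 4 * pi * r^2
r^2 = 21.16
SA = 4 * pi * 21.16
SA = 84.64 * pi
SA = 265.9
265.9 cm^2


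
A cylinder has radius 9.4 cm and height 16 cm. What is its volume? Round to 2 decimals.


Shape: cylinder
Radius r = 9.4 cm, Height h = 16 cm
Formula: V = pi * r^2 * h
r^2 = 88.36
V = pi * 88.36 * 16
V = 1413.76 * pi
V = 4441.46
4441.46 cm^3


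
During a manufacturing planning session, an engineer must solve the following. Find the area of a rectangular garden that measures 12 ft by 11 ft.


Shape: rectangle
Length l = 12 ft, Width w = 11 ft
Formula: A = l * w
A = 12 * 11
A = 132
132 ft^2


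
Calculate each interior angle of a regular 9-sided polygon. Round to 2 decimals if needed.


Shape: regular nonagon (9 sides)
Formula: interior angle = (n - 2) * 180 / n
(n - 2) = 7
(n - 2) * 180 = 1260
angle = 1260 / 9
angle = 140
140 degrees


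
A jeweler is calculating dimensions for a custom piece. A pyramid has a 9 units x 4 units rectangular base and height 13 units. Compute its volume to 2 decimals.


Shape: rectangular pyramid
Base: 9 units x 4 units, Height h = 13 units
Formula: V = (1/3) * base_area * h
base_area = 9 * 4 = 36
base_area * h = 36 * 13 = 468
V = 468 / 3
V = 156
156 units^3


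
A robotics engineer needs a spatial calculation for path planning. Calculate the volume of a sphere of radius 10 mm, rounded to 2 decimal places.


Shape: sphere
Radius r = 10 mm
Formula: V = (4/3) * pi * r^3
r^3 = 1000
(4/3) * 1000 = 1333.333333
V = 1333.333333 * pi
V = 4188.79
4188.79 mm^3


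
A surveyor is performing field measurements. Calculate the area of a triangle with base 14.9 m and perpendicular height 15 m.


Shape: triangle
Base b = 14.9 m, Height h = 15 m
Formula: A = (1/2) * b * h
A = 0.5 * 14.9 * 15
A = 0.5 * 223.5
A = 111.75
111.75 m^2


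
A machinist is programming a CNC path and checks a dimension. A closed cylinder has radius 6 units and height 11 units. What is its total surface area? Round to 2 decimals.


Shape: closed cylinder
Radius r = 6 units, Height h = 11 units
Formula: SA = 2*pi*r^2 + 2*pi*r*h = 2*pi*r*(r + h)
r + h = 17
2 * r * (r + h) = 2 * 6 * 17 = 204
SA = 204 * pi
SA = 640.88
640.88 units^2


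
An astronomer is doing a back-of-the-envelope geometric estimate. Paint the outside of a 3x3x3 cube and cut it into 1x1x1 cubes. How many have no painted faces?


Large cube: 3 x 3 x 3, cut into unit cubes.
n = 3, so n - 2 = 1
Unpainted cubes form the interior (n - 2)^3 block.
(n - 2)^3 = 1^3 = 1
1 unit cubes


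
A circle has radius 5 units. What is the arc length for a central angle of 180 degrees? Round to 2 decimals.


Shape: circular arc
Radius r = 5 units, Angle = 180 degrees
Formula: L = (angle/360) * 2 * pi * r
2 * pi * r = 10 * pi
L = (180/360) * 10 * pi
L = 5 * pi
L = 15.71
15.71 units


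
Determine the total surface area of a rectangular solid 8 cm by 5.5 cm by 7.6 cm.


Shape: rectangular prism
l = 8 cm, w = 5.5 cm, h = 7.6 cm
Formula: SA = 2(lw + lh + wh)
lw = 44, lh = 60.8, wh = 41.8
lw + lh + wh = 146.6
SA = 2 * 146.6
SA = 293.2
293.2 cm^2


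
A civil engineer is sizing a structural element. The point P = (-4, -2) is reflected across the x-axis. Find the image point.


Transformation: reflection
Original point: (-4, -2)
Rule for reflection over the x-axis: (x, y) -> (x, -y)
Apply: (-4, -2) -> (-4, 2)
(-4, 2)


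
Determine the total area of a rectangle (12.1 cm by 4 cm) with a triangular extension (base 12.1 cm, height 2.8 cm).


Composite shape: rectangle + triangle
Rectangle area = 12.1 * 4 = 48.4
Triangle area = 0.5 * 12.1 * 2.8 = 16.94
Total = 48.4 + 16.94
Total = 65.34
65.34 cm^2


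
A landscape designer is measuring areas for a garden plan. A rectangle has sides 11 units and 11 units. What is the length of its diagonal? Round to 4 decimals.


Shape: rectangle (diagonal via Pythagoras)
Sides: 11 units and 11 units
Formula: d = sqrt(l^2 + w^2)
l^2 = 121, w^2 = 121
l^2 + w^2 = 242
d = sqrt(242)
d = 15.5563
15.5563 units


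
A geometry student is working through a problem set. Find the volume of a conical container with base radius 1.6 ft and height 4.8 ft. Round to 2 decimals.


Shape: cone
Radius r = 1.6 ft, Height h = 4.8 ft
Formula: V = (1/3) * pi * r^2 * h
r^2 = 2.56
pi * r^2 * h = pi * 2.56 * 4.8 = 12.288 * pi
V = 12.288 * pi / 3
V = 12.87
12.87 ft^3


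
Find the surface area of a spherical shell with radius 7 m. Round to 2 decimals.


Shape: sphere
Radius r = 7 m
Formula: SA = 4 * pi * r^2
r^2 = 49
SA = 4 * pi * 49
SA = 196 * pi
SA = 615.75
615.75 m^2


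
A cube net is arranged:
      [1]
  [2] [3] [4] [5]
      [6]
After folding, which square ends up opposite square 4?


Net: cross layout. Take square 3 as the base (bottom).
Fold the four squares in the horizontal row up around 3: 2 -> left, 4 -> right, 5 wraps to the top.
Fold 1 and 6 up from 3: 1 -> back, 6 -> front.
Opposite pairs are therefore: (1, 6), (2, 4), (3, 5).
Face 4 is opposite face 2.
face 2


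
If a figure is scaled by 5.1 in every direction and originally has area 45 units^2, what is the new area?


Linear scale factor k = 5.1
Original area = 45 units^2
Rule: under a linear scaling by k, areas scale by k^2.
k^2 = 5.1^2 = 26.01
New area = 45 * 26.01
New area = 1170.45
1170.45 units^2


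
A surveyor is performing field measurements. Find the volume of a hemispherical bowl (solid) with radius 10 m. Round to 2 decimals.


Shape: hemisphere (half of a sphere)
Radius r = 10 m
Formula: V = (1/2) * (4/3) * pi * r^3 = (2/3) * pi * r^3
r^3 = 1000
(2/3) * 1000 = 666.666667
V = 666.666667 * pi
V = 2094.4
2094.4 m^3


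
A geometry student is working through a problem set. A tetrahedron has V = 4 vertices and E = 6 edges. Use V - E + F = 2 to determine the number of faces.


Polyhedron: tetrahedron
Euler's formula for convex polyhedra: V - E + F = 2
Given: V = 4 vertices and E = 6 edges
Solve for F:
F = 2 + E - V = 2 + 6 - 4 = 4
4 faces


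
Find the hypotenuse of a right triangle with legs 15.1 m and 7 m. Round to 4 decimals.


Shape: right triangle
Legs a = 15.1 m, b = 7 m
Formula: c = sqrt(a^2 + b^2)
a^2 = 228.01, b^2 = 49
a^2 + b^2 = 277.01
c = sqrt(277.01)
c = 16.6436
16.6436 m


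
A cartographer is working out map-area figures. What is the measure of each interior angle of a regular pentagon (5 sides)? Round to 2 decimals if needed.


Shape: regular pentagon (5 sides)
Formula: interior angle = (n - 2) * 180 / n
(n - 2) = 3
(n - 2) * 180 = 540
angle = 540 / 5
angle = 108
108 degrees


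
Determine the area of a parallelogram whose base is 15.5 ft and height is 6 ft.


Shape: parallelogram
Base b = 15.5 ft, Height h = 6 ft
Formula: A = b * h
A = 15.5 * 6
A = 93
93 ft^2


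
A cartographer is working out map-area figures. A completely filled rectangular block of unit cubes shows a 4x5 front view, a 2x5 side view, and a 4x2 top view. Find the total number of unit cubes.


Orthographic views of a solid rectangular block:
Front view 4 x 5 -> length = 4, height = 5
Side view 2 x 5 -> width = 2, height = 5 (consistent)
Top view 4 x 2 -> confirms length = 4, width = 2
The block is 4 x 2 x 5.
Total unit cubes = 4 * 2 * 5 = 40
40 unit cubes


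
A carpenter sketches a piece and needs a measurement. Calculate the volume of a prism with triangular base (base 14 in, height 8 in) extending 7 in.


Shape: triangular prism
Triangle base = 14 in, triangle height = 8 in, prism length L = 7 in
Formula: V = (1/2 * b * h_tri) * L
Cross-section area = 0.5 * 14 * 8 = 56
V = 56 * 7
V = 392
392 in^3


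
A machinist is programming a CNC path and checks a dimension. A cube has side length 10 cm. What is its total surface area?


Shape: cube
Side s = 10 cm
A cube has 6 square faces.
Formula: SA = 6 * s^2
s^2 = 100
SA = 6 * 100
SA = 600
600 cm^2


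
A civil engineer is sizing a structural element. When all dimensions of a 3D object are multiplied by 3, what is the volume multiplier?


Linear scale factor k = 3
Rule: under a linear scaling by k, volumes scale by k^3.
k^3 = 3 * 3 * 3
k^3 = 9 * 3
k^3 = 27
Volume scales by a factor of 27.
27 (dimensionless)


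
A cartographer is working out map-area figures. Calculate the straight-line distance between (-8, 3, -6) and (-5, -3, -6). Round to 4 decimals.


3D distance between two points
P1 = (-8, 3, -6), P2 = (-5, -3, -6)
Formula: d = sqrt((x2-x1)^2 + (y2-y1)^2 + (z2-z1)^2)
dx = -5 - -8 = 3
dy = -3 - 3 = -6
dz = -6 - -6 = 0
dx^2 + dy^2 + dz^2 = 9 + 36 + 0 = 45
d = sqrt(45)
d = 6.7082
6.7082 units


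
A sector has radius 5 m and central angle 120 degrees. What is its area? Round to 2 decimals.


Shape: circular sector
Radius r = 5 m, Angle = 120 degrees
Formula: A = (angle/360) * pi * r^2
r^2 = 25
Fraction of circle = 120/360
A = (120/360) * pi * 25
A = 8.333333 * pi
A = 26.18
26.18 m^2


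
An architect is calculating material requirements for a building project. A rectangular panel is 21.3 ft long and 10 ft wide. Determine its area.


Shape: rectangle
Length l = 21.3 ft, Width w = 10 ft
Formula: A = l * w
A = 21.3 * 10
A = 213
213 ft^2


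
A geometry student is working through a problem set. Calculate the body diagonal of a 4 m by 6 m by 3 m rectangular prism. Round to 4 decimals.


Shape: rectangular box (space diagonal)
l = 4 m, w = 6 m, h = 3 m
Visualize: the diagonal of the base, then a right triangle with that diagonal and the height.
Formula: d = sqrt(l^2 + w^2 + h^2)
l^2 + w^2 + h^2 = 16 + 36 + 9 = 61
d = sqrt(61)
d = 7.8102
7.8102 m


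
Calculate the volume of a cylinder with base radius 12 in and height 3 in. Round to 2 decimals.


Shape: cylinder
Radius r = 12 in, Height h = 3 in
Formula: V = pi * r^2 * h
r^2 = 144
V = pi * 144 * 3
V = 432 * pi
V = 1357.17
1357.17 in^3


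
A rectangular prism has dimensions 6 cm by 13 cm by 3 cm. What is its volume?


Shape: rectangular prism
l = 6 cm, w = 13 cm, h = 3 cm
Formula: V = l * w * h
V = 6 * 13 * 3
V = 78 * 3
V = 234
234 cm^3


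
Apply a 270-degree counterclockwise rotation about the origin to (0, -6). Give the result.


Transformation: rotation about the origin
Original point: (0, -6)
Rule for 270 deg counterclockwise: (x, y) -> (y, -x)
Apply: (0, -6) -> (-6, 0)
(-6, 0)


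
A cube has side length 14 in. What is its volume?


Shape: cube
Side s = 14 in
Formula: V = s^3
V = 14 * 14 * 14
V = 196 * 14
V = 2744
2744 in^3


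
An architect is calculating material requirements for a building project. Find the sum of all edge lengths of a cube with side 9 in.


Shape: cube
Side s = 9 in
A cube has 12 edges, all equal.
Formula: total edge length = 12 * s
Total = 12 * 9
Total = 108
108 in


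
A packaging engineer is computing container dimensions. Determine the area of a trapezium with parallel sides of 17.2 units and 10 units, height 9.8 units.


Shape: trapezoid
Parallel sides a = 17.2 units, b = 10 units; Height h = 9.8 units
Formula: A = (a + b) * h / 2
a + b = 17.2 + 10 = 27.2
A = 27.2 * 9.8 / 2
A = 266.56 / 2
A = 133.28
133.28 units^2


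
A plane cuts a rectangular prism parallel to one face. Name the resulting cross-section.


Solid: rectangular prism
Cutting plane: parallel to one face
Visualize the intersection of the plane with the solid's surface.
The boundary of the cut region is a rectangle.
rectangle


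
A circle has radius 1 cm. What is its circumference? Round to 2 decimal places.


Shape: circle
Radius r = 1 cm
Formula: C = 2 * pi * r
C = 2 * pi * 1
C = 2 * pi
C = 6.28
6.28 cm


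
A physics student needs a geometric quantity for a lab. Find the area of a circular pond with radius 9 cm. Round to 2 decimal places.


Shape: circle
Radius r = 9 cm
Formula: A = pi * r^2
r^2 = 9^2 = 81
A = pi * 81
A = 254.47
254.47 cm^2


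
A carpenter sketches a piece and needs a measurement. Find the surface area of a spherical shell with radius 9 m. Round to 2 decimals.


Shape: sphere
Radius r = 9 m
Formula: SA = 4 * pi * r^2
r^2 = 81
SA = 4 * pi * 81
SA = 324 * pi
SA = 1017.88
1017.88 m^2


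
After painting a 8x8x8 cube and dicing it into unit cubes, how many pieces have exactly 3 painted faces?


Large cube: 8 x 8 x 8, cut into unit cubes.
Cubes with 3 painted faces are at the corners. A cube always has 8 corners.
Count = 8
8 unit cubes


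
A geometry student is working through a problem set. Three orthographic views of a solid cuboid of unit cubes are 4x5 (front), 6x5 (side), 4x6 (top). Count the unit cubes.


Orthographic views of a solid rectangular block:
Front view 4 x 5 -> length = 4, height = 5
Side view 6 x 5 -> width = 6, height = 5 (consistent)
Top view 4 x 6 -> confirms length = 4, width = 6
The block is 4 x 6 x 5.
Total unit cubes = 4 * 6 * 5 = 120
120 unit cubes


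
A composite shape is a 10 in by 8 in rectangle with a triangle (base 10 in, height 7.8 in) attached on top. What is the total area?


Composite shape: rectangle + triangle
Rectangle area = 10 * 8 = 80
Triangle area = 0.5 * 10 * 7.8 = 39
Total = 80 + 39
Total = 119
119 in^2


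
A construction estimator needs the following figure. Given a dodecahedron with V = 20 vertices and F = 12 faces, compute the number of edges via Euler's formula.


Polyhedron: dodecahedron
Euler's formula for convex polyhedra: V - E + F = 2
Given: V = 20 vertices and F = 12 faces
Solve for E:
E = V + F - 2 = 20 + 12 - 2 = 30
30 edges


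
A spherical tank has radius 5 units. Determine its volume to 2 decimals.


Shape: sphere
Radius r = 5 units
Formula: V = (4/3) * pi * r^3
r^3 = 125
(4/3) * 125 = 166.666667
V = 166.666667 * pi
V = 523.6
523.6 units^3


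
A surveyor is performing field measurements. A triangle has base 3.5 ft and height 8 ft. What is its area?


Shape: triangle
Base b = 3.5 ft, Height h = 8 ft
Formula: A = (1/2) * b * h
A = 0.5 * 3.5 * 8
A = 0.5 * 28
A = 14
14 ft^2


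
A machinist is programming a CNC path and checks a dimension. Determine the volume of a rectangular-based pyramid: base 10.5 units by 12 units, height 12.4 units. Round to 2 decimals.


Shape: rectangular pyramid
Base: 10.5 units x 12 units, Height h = 12.4 units
Formula: V = (1/3) * base_area * h
base_area = 10.5 * 12 = 126
base_area * h = 126 * 12.4 = 1562.4
V = 1562.4 / 3
V = 520.8
520.8 units^3
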